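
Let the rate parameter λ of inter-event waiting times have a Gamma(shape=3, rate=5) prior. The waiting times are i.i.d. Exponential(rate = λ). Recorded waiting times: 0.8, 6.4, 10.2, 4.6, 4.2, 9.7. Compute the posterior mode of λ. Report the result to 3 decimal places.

λ̂_MAP = 0.196

The Exponential(rate=λ) likelihood is ∝ λ^n e^(−λΣtᵢ). Here n = 6 and Σtᵢ = 0.8 + 6.4 + 10.2 + 4.6 + 4.2 + 9.7 = 35.9.
Posterior ∝ λ^2e^(−5λ) · λ^6e^(−35.9λ) = λ^8e^(−40.9λ), i.e. Gamma(9, 40.9).
Mode = (a−1)/b = 8/40.9 ≈ 0.196.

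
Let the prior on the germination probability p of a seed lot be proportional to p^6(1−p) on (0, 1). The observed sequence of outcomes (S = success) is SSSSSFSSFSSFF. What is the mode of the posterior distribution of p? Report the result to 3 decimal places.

p̂_MAP = 0.750

The prior density ∝ p^6(1−p)^1 is the kernel of Beta(7, 2).
Data: 9 successes in 13 trials (from the sequence). The binomial likelihood contributes p^9(1−p)^4, so the posterior is Beta(7+9, 2+4) = Beta(16, 6).
For Beta(a, b) with a, b > 1 the mode is (a−1)/(a+b−2) = 15/20 ≈ 0.750.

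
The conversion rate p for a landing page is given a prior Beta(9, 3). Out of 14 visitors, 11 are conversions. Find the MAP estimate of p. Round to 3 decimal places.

p̂_MAP = 0.792

Prior: Beta(9, 3).
Data: 11 successes in 14 trials. The binomial likelihood contributes p^11(1−p)^3, so the posterior is Beta(9+11, 3+3) = Beta(20, 6).
For Beta(a, b) with a, b > 1 the mode is (a−1)/(a+b−2) = 19/24 ≈ 0.792.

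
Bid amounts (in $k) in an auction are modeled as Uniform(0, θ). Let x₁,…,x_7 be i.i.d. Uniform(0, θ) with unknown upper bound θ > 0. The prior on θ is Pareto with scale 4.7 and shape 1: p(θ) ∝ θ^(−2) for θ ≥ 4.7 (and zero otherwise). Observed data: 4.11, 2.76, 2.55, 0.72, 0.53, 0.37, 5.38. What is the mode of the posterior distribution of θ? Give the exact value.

θ̂_MAP = 5.38

The Uniform(0, θ) likelihood is θ^(−n) for θ ≥ max(xᵢ), zero otherwise. Here max(xᵢ) = 5.38.
Posterior ∝ θ^(−2) · θ^(−7) = θ^(−9) on θ ≥ max(4.7, 5.38) = 5.38.
This density is strictly decreasing in θ, so the posterior mode lies at the lower boundary of the support.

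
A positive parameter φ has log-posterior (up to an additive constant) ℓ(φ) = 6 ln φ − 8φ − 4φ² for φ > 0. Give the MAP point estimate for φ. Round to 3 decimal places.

ℓ'(φ) = 6/φ − 8 − 8φ. Setting this to zero and multiplying by φ: 8φ² + 8φ − 6 = 0.
φ = (−8 + √(8² + 4·8·6)) / (2·8) = (−8 + √256) / 16 = (−8 + 16)/16 = 1/2.
ℓ''(φ) = −6/φ² − 8 < 0, confirming a maximum.

φ̂_MAP = 0.500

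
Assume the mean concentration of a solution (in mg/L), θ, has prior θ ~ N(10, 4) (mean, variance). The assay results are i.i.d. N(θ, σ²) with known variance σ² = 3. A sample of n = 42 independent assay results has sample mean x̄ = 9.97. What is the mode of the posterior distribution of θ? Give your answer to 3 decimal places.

n = 42, x̄ = 9.97.
For a Normal prior and Normal likelihood with known variance, the posterior is Normal; its mode equals its mean, the precision-weighted average.
Prior precision 1/σ₀² = 1/4 = 0.25; data precision n/σ² = 42/3 = 14.
θ̂ = (0.25·10 + 14·9.97) / (0.25 + 14) = 142.08/14.25 = 4736/475 ≈ 9.971.

θ̂_MAP = 9.971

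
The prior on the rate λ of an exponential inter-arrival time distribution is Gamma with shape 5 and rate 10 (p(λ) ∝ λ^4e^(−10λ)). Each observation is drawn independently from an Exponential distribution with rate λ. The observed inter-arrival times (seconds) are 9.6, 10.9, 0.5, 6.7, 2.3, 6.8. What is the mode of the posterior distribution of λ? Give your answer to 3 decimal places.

λ̂_MAP = 0.214

The Exponential(rate=λ) likelihood is ∝ λ^n e^(−λΣtᵢ). Here n = 6 and Σtᵢ = 9.6 + 10.9 + 0.5 + 6.7 + 2.3 + 6.8 = 36.8.
Posterior ∝ λ^4e^(−10λ) · λ^6e^(−36.8λ) = λ^10e^(−46.8λ), i.e. Gamma(11, 46.8).
Mode = (a−1)/b = 10/46.8 ≈ 0.214.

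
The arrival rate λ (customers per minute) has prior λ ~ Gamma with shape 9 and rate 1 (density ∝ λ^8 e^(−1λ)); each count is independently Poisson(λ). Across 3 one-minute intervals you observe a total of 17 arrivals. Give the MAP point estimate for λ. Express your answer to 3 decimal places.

λ̂_MAP = 6.250

Σxᵢ = 17, n = 3.
Posterior ∝ λ^8e^(−1λ) · λ^17e^(−3λ) = λ^25e^(−4λ), i.e. Gamma(shape=26, rate=4).
The mode of a Gamma(a, b) with a ≥ 1 (shape–rate) is (a−1)/b = 25/4 ≈ 6.250.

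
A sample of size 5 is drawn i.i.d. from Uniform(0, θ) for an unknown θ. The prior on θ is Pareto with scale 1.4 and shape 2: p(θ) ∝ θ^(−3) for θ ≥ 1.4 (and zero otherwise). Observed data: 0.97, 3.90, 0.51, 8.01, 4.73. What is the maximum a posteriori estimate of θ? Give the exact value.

θ̂_MAP = 8.01

The Uniform(0, θ) likelihood is θ^(−n) for θ ≥ max(xᵢ), zero otherwise. Here max(xᵢ) = 8.01.
Posterior ∝ θ^(−3) · θ^(−5) = θ^(−8) on θ ≥ max(1.4, 8.01) = 8.01.
This density is strictly decreasing in θ, so the posterior mode lies at the lower boundary of the support.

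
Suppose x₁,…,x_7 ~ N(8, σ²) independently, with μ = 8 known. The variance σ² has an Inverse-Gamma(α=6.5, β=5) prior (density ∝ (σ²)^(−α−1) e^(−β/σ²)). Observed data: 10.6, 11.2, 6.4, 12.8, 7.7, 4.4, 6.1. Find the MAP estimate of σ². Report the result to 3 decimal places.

σ̂²_MAP = 3.148

Sum of squared deviations about the known mean: SS = (10.6−8)² + (11.2−8)² + (6.4−8)² + (12.8−8)² + (7.7−8)² + (4.4−8)² + (6.1−8)² = 59.26.
The Normal likelihood contributes (σ²)^(−n/2) exp(−SS/(2σ²)), so the posterior is Inverse-Gamma(α + n/2, β + SS/2) = Inverse-Gamma(10, 34.63).
The mode of Inverse-Gamma(a, b) is b/(a+1) = 34.63/11 ≈ 3.148.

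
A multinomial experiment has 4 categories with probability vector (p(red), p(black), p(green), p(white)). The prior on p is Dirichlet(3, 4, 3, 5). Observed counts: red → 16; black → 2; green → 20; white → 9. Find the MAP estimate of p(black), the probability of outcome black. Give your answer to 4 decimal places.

MAP estimate of p(black) = 0.0862

The posterior is Dirichlet(αᵢ + nᵢ) = Dirichlet(19, 6, 23, 14).
For a Dirichlet(a₁,…,a_K) with all aᵢ > 1, the mode has j-th component (aⱼ − 1)/(Σaᵢ − K).
Here Σaᵢ = 62 and K = 4, so p(black) = (6 − 1)/(62 − 4) = 5/58 ≈ 0.0862.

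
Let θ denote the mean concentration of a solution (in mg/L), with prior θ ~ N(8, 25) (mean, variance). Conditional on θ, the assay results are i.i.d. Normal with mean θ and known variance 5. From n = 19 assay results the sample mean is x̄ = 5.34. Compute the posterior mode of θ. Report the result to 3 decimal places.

θ̂_MAP = 5.368

n = 19, x̄ = 5.34.
For a Normal prior and Normal likelihood with known variance, the posterior is Normal; its mode equals its mean, the precision-weighted average.
Prior precision 1/σ₀² = 1/25 = 0.04; data precision n/σ² = 19/5 = 3.8.
θ̂ = (0.04·8 + 3.8·5.34) / (0.04 + 3.8) = 20.612/3.84 = 5153/960 ≈ 5.368.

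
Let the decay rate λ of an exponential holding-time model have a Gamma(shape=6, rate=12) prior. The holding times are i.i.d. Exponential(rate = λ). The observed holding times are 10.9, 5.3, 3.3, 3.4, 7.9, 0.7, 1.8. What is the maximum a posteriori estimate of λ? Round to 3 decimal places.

The Exponential(rate=λ) likelihood is ∝ λ^n e^(−λΣtᵢ). Here n = 7 and Σtᵢ = 10.9 + 5.3 + 3.3 + 3.4 + 7.9 + 0.7 + 1.8 = 33.3.
Posterior ∝ λ^5e^(−12λ) · λ^7e^(−33.3λ) = λ^12e^(−45.3λ), i.e. Gamma(13, 45.3).
Mode = (a−1)/b = 12/45.3 ≈ 0.265.

λ̂_MAP = 0.265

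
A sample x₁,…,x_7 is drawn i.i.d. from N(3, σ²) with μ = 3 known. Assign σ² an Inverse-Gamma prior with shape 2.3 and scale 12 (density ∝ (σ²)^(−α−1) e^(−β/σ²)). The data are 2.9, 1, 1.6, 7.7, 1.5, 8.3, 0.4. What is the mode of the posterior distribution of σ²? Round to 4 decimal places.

Sum of squared deviations about the known mean: SS = (2.9−3)² + (1−3)² + (1.6−3)² + (7.7−3)² + (1.5−3)² + (8.3−3)² + (0.4−3)² = 65.16.
The Normal likelihood contributes (σ²)^(−n/2) exp(−SS/(2σ²)), so the posterior is Inverse-Gamma(α + n/2, β + SS/2) = Inverse-Gamma(5.8, 44.58).
The mode of Inverse-Gamma(a, b) is b/(a+1) = 44.58/6.8 ≈ 6.5559.

σ̂²_MAP = 6.5559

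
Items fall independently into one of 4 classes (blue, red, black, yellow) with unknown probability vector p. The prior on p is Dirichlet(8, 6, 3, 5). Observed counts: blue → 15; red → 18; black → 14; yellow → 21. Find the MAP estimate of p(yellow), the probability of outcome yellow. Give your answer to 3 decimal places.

The posterior is Dirichlet(αᵢ + nᵢ) = Dirichlet(23, 24, 17, 26).
For a Dirichlet(a₁,…,a_K) with all aᵢ > 1, the mode has j-th component (aⱼ − 1)/(Σaᵢ − K).
Here Σaᵢ = 90 and K = 4, so p(yellow) = (26 − 1)/(90 − 4) = 25/86 ≈ 0.291.

MAP estimate of p(yellow) = 0.291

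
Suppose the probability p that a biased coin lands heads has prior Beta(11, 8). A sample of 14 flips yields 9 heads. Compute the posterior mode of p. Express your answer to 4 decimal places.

p̂_MAP = 0.6129

Prior: Beta(11, 8).
Data: 9 successes in 14 trials. The binomial likelihood contributes p^9(1−p)^5, so the posterior is Beta(11+9, 8+5) = Beta(20, 13).
For Beta(a, b) with a, b > 1 the mode is (a−1)/(a+b−2) = 19/31 ≈ 0.6129.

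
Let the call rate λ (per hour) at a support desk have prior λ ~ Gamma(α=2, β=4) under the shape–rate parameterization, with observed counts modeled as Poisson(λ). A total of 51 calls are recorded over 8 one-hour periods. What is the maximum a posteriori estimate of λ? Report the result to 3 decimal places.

Σxᵢ = 51, n = 8.
Posterior ∝ λe^(−4λ) · λ^51e^(−8λ) = λ^52e^(−12λ), i.e. Gamma(shape=53, rate=12).
The mode of a Gamma(a, b) with a ≥ 1 (shape–rate) is (a−1)/b = 52/12 ≈ 4.333.

λ̂_MAP = 4.333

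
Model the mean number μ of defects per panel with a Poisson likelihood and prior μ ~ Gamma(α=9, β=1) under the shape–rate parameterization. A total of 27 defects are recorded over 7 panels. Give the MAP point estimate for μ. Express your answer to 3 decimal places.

Σxᵢ = 27, n = 7.
Posterior ∝ μ^8e^(−1μ) · μ^27e^(−7μ) = μ^35e^(−8μ), i.e. Gamma(shape=36, rate=8).
The mode of a Gamma(a, b) with a ≥ 1 (shape–rate) is (a−1)/b = 35/8 ≈ 4.375.

μ̂_MAP = 4.375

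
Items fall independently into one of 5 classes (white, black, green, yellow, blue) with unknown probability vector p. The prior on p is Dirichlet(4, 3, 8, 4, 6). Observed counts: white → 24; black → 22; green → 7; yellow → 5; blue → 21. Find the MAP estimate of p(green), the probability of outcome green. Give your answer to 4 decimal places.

MAP estimate of p(green) = 0.1414

The posterior is Dirichlet(αᵢ + nᵢ) = Dirichlet(28, 25, 15, 9, 27).
For a Dirichlet(a₁,…,a_K) with all aᵢ > 1, the mode has j-th component (aⱼ − 1)/(Σaᵢ − K).
Here Σaᵢ = 104 and K = 5, so p(green) = (15 − 1)/(104 − 5) = 14/99 ≈ 0.1414.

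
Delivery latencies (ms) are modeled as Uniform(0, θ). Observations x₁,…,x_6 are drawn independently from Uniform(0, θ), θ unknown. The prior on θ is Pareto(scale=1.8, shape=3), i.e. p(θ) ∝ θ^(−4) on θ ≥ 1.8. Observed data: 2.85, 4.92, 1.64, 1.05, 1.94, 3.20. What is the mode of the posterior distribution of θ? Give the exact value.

The Uniform(0, θ) likelihood is θ^(−n) for θ ≥ max(xᵢ), zero otherwise. Here max(xᵢ) = 4.92.
Posterior ∝ θ^(−4) · θ^(−6) = θ^(−10) on θ ≥ max(1.8, 4.92) = 4.92.
This density is strictly decreasing in θ, so the posterior mode lies at the lower boundary of the support.

θ̂_MAP = 4.92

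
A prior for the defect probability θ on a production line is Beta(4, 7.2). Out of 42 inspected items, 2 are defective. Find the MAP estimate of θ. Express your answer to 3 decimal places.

θ̂_MAP = 0.098

Prior: Beta(4, 7.2).
Data: 2 successes in 42 trials. The binomial likelihood contributes θ^2(1−θ)^40, so the posterior is Beta(4+2, 7.2+40) = Beta(6, 47.2).
For Beta(a, b) with a, b > 1 the mode is (a−1)/(a+b−2) = 5/51.2 ≈ 0.098.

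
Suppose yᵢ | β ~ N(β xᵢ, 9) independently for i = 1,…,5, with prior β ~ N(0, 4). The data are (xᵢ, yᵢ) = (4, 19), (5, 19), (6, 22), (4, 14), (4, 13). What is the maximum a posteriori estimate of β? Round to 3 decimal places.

log p(β | y) = −Σ(yᵢ − βxᵢ)²/(2·9) − β²/(2·4) + const.
Setting the derivative to zero: Σxᵢ(yᵢ − βxᵢ)/9 − β/4 = 0, so β = Σxᵢyᵢ / (Σxᵢ² + σ²/τ²).
Σxᵢyᵢ = 4·19 + 5·19 + 6·22 + 4·14 + 4·13 = 411; Σxᵢ² = 109; σ²/τ² = 2.25.
β̂_MAP = 411 / (109 + 2.25) = 411/111.25 ≈ 3.694.

β̂_MAP = 3.694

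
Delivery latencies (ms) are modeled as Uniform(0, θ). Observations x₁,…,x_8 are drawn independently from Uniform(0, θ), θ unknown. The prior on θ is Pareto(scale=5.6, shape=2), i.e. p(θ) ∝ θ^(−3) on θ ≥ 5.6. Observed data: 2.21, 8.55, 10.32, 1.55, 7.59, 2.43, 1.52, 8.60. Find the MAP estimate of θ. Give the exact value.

θ̂_MAP = 10.32

The Uniform(0, θ) likelihood is θ^(−n) for θ ≥ max(xᵢ), zero otherwise. Here max(xᵢ) = 10.32.
Posterior ∝ θ^(−3) · θ^(−8) = θ^(−11) on θ ≥ max(5.6, 10.32) = 10.32.
This density is strictly decreasing in θ, so the posterior mode lies at the lower boundary of the support.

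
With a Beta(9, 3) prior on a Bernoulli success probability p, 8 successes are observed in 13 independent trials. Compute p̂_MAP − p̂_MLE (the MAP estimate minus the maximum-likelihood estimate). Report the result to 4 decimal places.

Posterior is Beta(17, 8); MAP = (17−1)/(25−2) = 16/23 ≈ 0.69565.
MLE ignores the prior: p̂_MLE = k/n = 8/13 ≈ 0.61538.
Difference = 16/23 − 8/13 = 24/299 ≈ 0.0803.

MAP − MLE = 0.0803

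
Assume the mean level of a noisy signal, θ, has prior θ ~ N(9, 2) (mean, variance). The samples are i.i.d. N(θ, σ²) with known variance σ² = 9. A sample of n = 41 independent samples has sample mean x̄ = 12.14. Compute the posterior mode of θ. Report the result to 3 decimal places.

θ̂_MAP = 11.829

n = 41, x̄ = 12.14.
For a Normal prior and Normal likelihood with known variance, the posterior is Normal; its mode equals its mean, the precision-weighted average.
Prior precision 1/σ₀² = 1/2 = 0.5; data precision n/σ² = 41/9.
θ̂ = (0.5·9 + (41/9)·12.14) / (0.5 + 41/9) = (13456/225)/(91/18) = 26912/2275 ≈ 11.829.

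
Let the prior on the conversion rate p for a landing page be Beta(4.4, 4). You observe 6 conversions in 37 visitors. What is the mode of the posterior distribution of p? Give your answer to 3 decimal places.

p̂_MAP = 0.217

Prior: Beta(4.4, 4).
Data: 6 successes in 37 trials. The binomial likelihood contributes p^6(1−p)^31, so the posterior is Beta(4.4+6, 4+31) = Beta(10.4, 35).
For Beta(a, b) with a, b > 1 the mode is (a−1)/(a+b−2) = 9.4/43.4 ≈ 0.217.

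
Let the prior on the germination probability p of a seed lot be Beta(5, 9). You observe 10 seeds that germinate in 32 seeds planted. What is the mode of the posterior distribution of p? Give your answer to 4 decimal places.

p̂_MAP = 0.3182

Prior: Beta(5, 9).
Data: 10 successes in 32 trials. The binomial likelihood contributes p^10(1−p)^22, so the posterior is Beta(5+10, 9+22) = Beta(15, 31).
For Beta(a, b) with a, b > 1 the mode is (a−1)/(a+b−2) = 14/44 ≈ 0.3182.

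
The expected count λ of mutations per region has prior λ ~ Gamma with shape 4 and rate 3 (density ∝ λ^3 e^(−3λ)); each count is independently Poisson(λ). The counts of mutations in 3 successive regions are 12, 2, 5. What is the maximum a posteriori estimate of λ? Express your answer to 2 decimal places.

λ̂_MAP = 3.67

Σxᵢ = 12+2+5 = 19, with n = 3.
Posterior ∝ λ^3e^(−3λ) · λ^19e^(−3λ) = λ^22e^(−6λ), i.e. Gamma(shape=23, rate=6).
The mode of a Gamma(a, b) with a ≥ 1 (shape–rate) is (a−1)/b = 22/6 ≈ 3.67.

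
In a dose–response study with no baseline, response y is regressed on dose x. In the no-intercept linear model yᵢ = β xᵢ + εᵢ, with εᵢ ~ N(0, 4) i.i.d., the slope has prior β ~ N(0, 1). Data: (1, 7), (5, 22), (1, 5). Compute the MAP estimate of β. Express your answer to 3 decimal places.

β̂_MAP = 3.935

log p(β | y) = −Σ(yᵢ − βxᵢ)²/(2·4) − β²/(2·1) + const.
Setting the derivative to zero: Σxᵢ(yᵢ − βxᵢ)/4 − β/1 = 0, so β = Σxᵢyᵢ / (Σxᵢ² + σ²/τ²).
Σxᵢyᵢ = 1·7 + 5·22 + 1·5 = 122; Σxᵢ² = 27; σ²/τ² = 4.
β̂_MAP = 122 / (27 + 4) = 122/31 ≈ 3.935.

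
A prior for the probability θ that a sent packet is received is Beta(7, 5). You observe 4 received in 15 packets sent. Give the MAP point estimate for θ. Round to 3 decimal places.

θ̂_MAP = 0.400

Prior: Beta(7, 5).
Data: 4 successes in 15 trials. The binomial likelihood contributes θ^4(1−θ)^11, so the posterior is Beta(7+4, 5+11) = Beta(11, 16).
For Beta(a, b) with a, b > 1 the mode is (a−1)/(a+b−2) = 10/25 ≈ 0.400.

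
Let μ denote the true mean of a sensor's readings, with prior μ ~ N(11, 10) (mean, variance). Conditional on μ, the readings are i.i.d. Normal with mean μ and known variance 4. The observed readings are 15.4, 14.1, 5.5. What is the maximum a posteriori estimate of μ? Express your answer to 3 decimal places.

n = 3; x̄ = (15.4 + 14.1 + 5.5)/3 = 35/3 = 35/3 ≈ 11.6667.
For a Normal prior and Normal likelihood with known variance, the posterior is Normal; its mode equals its mean, the precision-weighted average.
Prior precision 1/σ₀² = 1/10 = 0.1; data precision n/σ² = 3/4 = 0.75.
μ̂ = (0.1·11 + 0.75·(35/3)) / (0.1 + 0.75) = 9.85/0.85 = 197/17 ≈ 11.588.

μ̂_MAP = 11.588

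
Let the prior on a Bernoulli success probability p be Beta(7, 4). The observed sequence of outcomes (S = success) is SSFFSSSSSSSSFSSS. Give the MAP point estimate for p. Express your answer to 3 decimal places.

Prior: Beta(7, 4).
Data: 13 successes in 16 trials (from the sequence). The binomial likelihood contributes p^13(1−p)^3, so the posterior is Beta(7+13, 4+3) = Beta(20, 7).
For Beta(a, b) with a, b > 1 the mode is (a−1)/(a+b−2) = 19/25 ≈ 0.760.

p̂_MAP = 0.760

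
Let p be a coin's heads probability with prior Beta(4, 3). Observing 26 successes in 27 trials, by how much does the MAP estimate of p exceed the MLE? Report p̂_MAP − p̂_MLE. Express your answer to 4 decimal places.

Posterior is Beta(30, 4); MAP = (30−1)/(34−2) = 29/32 ≈ 0.90625.
MLE ignores the prior: p̂_MLE = k/n = 26/27 ≈ 0.96296.
Difference = 29/32 − 26/27 = -49/864 ≈ -0.0567.

MAP − MLE = -0.0567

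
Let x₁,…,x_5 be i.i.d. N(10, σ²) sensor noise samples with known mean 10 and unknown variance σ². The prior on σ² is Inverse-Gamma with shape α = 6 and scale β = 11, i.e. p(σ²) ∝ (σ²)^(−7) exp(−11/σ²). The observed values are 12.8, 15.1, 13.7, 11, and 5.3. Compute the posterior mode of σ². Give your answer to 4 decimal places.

Sum of squared deviations about the known mean: SS = (12.8−10)² + (15.1−10)² + (13.7−10)² + (11−10)² + (5.3−10)² = 70.63.
The Normal likelihood contributes (σ²)^(−n/2) exp(−SS/(2σ²)), so the posterior is Inverse-Gamma(α + n/2, β + SS/2) = Inverse-Gamma(8.5, 46.315).
The mode of Inverse-Gamma(a, b) is b/(a+1) = 46.315/9.5 ≈ 4.8753.

σ̂²_MAP = 4.8753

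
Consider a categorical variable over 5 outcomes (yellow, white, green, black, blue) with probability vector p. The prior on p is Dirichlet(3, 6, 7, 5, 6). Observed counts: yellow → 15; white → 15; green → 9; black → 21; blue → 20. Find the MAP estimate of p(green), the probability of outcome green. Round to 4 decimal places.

The posterior is Dirichlet(αᵢ + nᵢ) = Dirichlet(18, 21, 16, 26, 26).
For a Dirichlet(a₁,…,a_K) with all aᵢ > 1, the mode has j-th component (aⱼ − 1)/(Σaᵢ − K).
Here Σaᵢ = 107 and K = 5, so p(green) = (16 − 1)/(107 − 5) = 15/102 ≈ 0.1471.

MAP estimate of p(green) = 0.1471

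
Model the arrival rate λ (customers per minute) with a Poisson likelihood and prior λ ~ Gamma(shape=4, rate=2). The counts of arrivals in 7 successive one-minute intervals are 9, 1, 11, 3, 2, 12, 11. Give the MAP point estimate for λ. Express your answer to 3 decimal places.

λ̂_MAP = 5.778

Σxᵢ = 9+1+11+3+2+12+11 = 49, with n = 7.
Posterior ∝ λ^3e^(−2λ) · λ^49e^(−7λ) = λ^52e^(−9λ), i.e. Gamma(shape=53, rate=9).
The mode of a Gamma(a, b) with a ≥ 1 (shape–rate) is (a−1)/b = 52/9 ≈ 5.778.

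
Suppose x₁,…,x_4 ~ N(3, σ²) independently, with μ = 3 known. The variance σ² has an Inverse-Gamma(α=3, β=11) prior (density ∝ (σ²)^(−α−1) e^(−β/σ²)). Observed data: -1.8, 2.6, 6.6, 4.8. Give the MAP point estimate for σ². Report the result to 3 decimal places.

σ̂²_MAP = 5.117

Sum of squared deviations about the known mean: SS = (-1.8−3)² + (2.6−3)² + (6.6−3)² + (4.8−3)² = 39.4.
The Normal likelihood contributes (σ²)^(−n/2) exp(−SS/(2σ²)), so the posterior is Inverse-Gamma(α + n/2, β + SS/2) = Inverse-Gamma(5, 30.7).
The mode of Inverse-Gamma(a, b) is b/(a+1) = 30.7/6 ≈ 5.117.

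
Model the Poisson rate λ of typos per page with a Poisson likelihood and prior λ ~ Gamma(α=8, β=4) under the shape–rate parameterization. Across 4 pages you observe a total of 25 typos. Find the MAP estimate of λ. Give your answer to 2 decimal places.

λ̂_MAP = 4.00

Σxᵢ = 25, n = 4.
Posterior ∝ λ^7e^(−4λ) · λ^25e^(−4λ) = λ^32e^(−8λ), i.e. Gamma(shape=33, rate=8).
The mode of a Gamma(a, b) with a ≥ 1 (shape–rate) is (a−1)/b = 32/8 ≈ 4.00.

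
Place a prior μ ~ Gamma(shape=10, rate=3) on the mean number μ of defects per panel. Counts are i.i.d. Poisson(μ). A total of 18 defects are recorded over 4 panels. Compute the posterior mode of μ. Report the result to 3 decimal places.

Σxᵢ = 18, n = 4.
Posterior ∝ μ^9e^(−3μ) · μ^18e^(−4μ) = μ^27e^(−7μ), i.e. Gamma(shape=28, rate=7).
The mode of a Gamma(a, b) with a ≥ 1 (shape–rate) is (a−1)/b = 27/7 ≈ 3.857.

μ̂_MAP = 3.857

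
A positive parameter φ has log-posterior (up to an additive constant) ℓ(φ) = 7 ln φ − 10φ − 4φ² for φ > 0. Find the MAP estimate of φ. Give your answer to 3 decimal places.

φ̂_MAP = 0.500

ℓ'(φ) = 7/φ − 10 − 8φ. Setting this to zero and multiplying by φ: 8φ² + 10φ − 7 = 0.
φ = (−10 + √(10² + 4·8·7)) / (2·8) = (−10 + √324) / 16 = (−10 + 18)/16 = 1/2.
ℓ''(φ) = −7/φ² − 8 < 0, confirming a maximum.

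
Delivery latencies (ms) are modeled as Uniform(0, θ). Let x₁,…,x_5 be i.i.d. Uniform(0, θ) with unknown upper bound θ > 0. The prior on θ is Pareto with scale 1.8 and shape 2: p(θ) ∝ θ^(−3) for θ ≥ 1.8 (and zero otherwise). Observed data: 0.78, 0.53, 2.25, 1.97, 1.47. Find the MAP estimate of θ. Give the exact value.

The Uniform(0, θ) likelihood is θ^(−n) for θ ≥ max(xᵢ), zero otherwise. Here max(xᵢ) = 2.25.
Posterior ∝ θ^(−3) · θ^(−5) = θ^(−8) on θ ≥ max(1.8, 2.25) = 2.25.
This density is strictly decreasing in θ, so the posterior mode lies at the lower boundary of the support.

θ̂_MAP = 2.25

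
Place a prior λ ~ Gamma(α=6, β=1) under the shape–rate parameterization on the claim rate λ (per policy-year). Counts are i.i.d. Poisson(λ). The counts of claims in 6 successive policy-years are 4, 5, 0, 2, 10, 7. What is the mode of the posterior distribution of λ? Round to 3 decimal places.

Σxᵢ = 4+5+0+2+10+7 = 28, with n = 6.
Posterior ∝ λ^5e^(−1λ) · λ^28e^(−6λ) = λ^33e^(−7λ), i.e. Gamma(shape=34, rate=7).
The mode of a Gamma(a, b) with a ≥ 1 (shape–rate) is (a−1)/b = 33/7 ≈ 4.714.

λ̂_MAP = 4.714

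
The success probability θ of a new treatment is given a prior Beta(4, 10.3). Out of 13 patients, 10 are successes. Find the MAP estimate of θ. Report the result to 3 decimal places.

Prior: Beta(4, 10.3).
Data: 10 successes in 13 trials. The binomial likelihood contributes θ^10(1−θ)^3, so the posterior is Beta(4+10, 10.3+3) = Beta(14, 13.3).
For Beta(a, b) with a, b > 1 the mode is (a−1)/(a+b−2) = 13/25.3 ≈ 0.514.

θ̂_MAP = 0.514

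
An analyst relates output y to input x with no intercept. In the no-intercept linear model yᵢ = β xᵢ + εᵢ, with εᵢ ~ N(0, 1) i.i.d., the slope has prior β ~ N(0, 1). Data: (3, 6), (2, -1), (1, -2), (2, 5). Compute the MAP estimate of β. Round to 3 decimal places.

β̂_MAP = 1.263

log p(β | y) = −Σ(yᵢ − βxᵢ)²/(2·1) − β²/(2·1) + const.
Setting the derivative to zero: Σxᵢ(yᵢ − βxᵢ)/1 − β/1 = 0, so β = Σxᵢyᵢ / (Σxᵢ² + σ²/τ²).
Σxᵢyᵢ = 3·6 + 2·(-1) + 1·(-2) + 2·5 = 24; Σxᵢ² = 18; σ²/τ² = 1.
β̂_MAP = 24 / (18 + 1) = 24/19 ≈ 1.263.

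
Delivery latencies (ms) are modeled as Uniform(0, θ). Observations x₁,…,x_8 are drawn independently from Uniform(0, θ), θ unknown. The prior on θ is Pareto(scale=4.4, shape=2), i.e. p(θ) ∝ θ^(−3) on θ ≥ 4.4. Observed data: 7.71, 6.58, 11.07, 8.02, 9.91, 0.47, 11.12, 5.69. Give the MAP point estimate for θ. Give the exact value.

θ̂_MAP = 11.12

The Uniform(0, θ) likelihood is θ^(−n) for θ ≥ max(xᵢ), zero otherwise. Here max(xᵢ) = 11.12.
Posterior ∝ θ^(−3) · θ^(−8) = θ^(−11) on θ ≥ max(4.4, 11.12) = 11.12.
This density is strictly decreasing in θ, so the posterior mode lies at the lower boundary of the support.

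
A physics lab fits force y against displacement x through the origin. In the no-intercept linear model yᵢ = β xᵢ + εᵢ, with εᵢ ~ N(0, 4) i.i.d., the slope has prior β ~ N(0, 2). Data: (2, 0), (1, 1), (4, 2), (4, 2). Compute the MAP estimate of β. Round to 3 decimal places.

β̂_MAP = 0.436

log p(β | y) = −Σ(yᵢ − βxᵢ)²/(2·4) − β²/(2·2) + const.
Setting the derivative to zero: Σxᵢ(yᵢ − βxᵢ)/4 − β/2 = 0, so β = Σxᵢyᵢ / (Σxᵢ² + σ²/τ²).
Σxᵢyᵢ = 2·0 + 1·1 + 4·2 + 4·2 = 17; Σxᵢ² = 37; σ²/τ² = 2.
β̂_MAP = 17 / (37 + 2) = 17/39 ≈ 0.436.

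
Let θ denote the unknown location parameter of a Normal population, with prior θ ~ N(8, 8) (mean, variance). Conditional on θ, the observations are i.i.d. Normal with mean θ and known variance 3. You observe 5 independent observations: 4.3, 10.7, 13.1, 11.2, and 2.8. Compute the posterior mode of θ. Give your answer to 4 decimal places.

n = 5; x̄ = (4.3 + 10.7 + 13.1 + 11.2 + 2.8)/5 = 42.1/5 = 8.42.
For a Normal prior and Normal likelihood with known variance, the posterior is Normal; its mode equals its mean, the precision-weighted average.
Prior precision 1/σ₀² = 1/8 = 0.125; data precision n/σ² = 5/3.
θ̂ = (0.125·8 + (5/3)·8.42) / (0.125 + 5/3) = (451/30)/(43/24) = 1804/215 ≈ 8.3907.

θ̂_MAP = 8.3907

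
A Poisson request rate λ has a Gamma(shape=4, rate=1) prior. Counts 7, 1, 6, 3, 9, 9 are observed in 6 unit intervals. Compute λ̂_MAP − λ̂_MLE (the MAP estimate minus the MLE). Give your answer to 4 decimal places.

MAP − MLE = -0.4048

Σxᵢ = 35. Posterior is Gamma(39, 7); MAP = (39−1)/7 = 38/7 ≈ 5.42857.
MLE = x̄ = 35/6 ≈ 5.83333.
Difference = 38/7 − 35/6 = -17/42 ≈ -0.4048.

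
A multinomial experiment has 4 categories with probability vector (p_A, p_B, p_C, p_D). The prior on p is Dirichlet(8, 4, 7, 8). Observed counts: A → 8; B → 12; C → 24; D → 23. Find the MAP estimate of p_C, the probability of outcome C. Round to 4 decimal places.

MAP estimate of p_C = 0.3333

The posterior is Dirichlet(αᵢ + nᵢ) = Dirichlet(16, 16, 31, 31).
For a Dirichlet(a₁,…,a_K) with all aᵢ > 1, the mode has j-th component (aⱼ − 1)/(Σaᵢ − K).
Here Σaᵢ = 94 and K = 4, so p_C = (31 − 1)/(94 − 4) = 30/90 ≈ 0.3333.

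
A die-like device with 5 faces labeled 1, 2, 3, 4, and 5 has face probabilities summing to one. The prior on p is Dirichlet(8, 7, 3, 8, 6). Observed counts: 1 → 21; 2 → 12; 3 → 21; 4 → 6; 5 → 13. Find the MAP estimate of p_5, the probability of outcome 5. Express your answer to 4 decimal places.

MAP estimate: 0.1800

The posterior is Dirichlet(αᵢ + nᵢ) = Dirichlet(29, 19, 24, 14, 19).
For a Dirichlet(a₁,…,a_K) with all aᵢ > 1, the mode has j-th component (aⱼ − 1)/(Σaᵢ − K).
Here Σaᵢ = 105 and K = 5, so p_5 = (19 − 1)/(105 − 5) = 18/100 ≈ 0.1800.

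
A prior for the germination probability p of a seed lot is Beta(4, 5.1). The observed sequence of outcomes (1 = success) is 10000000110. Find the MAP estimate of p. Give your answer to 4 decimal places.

Prior: Beta(4, 5.1).
Data: 3 successes in 11 trials (from the sequence). The binomial likelihood contributes p^3(1−p)^8, so the posterior is Beta(4+3, 5.1+8) = Beta(7, 13.1).
For Beta(a, b) with a, b > 1 the mode is (a−1)/(a+b−2) = 6/18.1 ≈ 0.3315.

p̂_MAP = 0.3315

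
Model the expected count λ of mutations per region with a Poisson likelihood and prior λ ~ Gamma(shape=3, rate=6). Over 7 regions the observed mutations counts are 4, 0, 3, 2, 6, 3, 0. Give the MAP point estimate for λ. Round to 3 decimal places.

λ̂_MAP = 1.538

Σxᵢ = 4+0+3+2+6+3+0 = 18, with n = 7.
Posterior ∝ λ^2e^(−6λ) · λ^18e^(−7λ) = λ^20e^(−13λ), i.e. Gamma(shape=21, rate=13).
The mode of a Gamma(a, b) with a ≥ 1 (shape–rate) is (a−1)/b = 20/13 ≈ 1.538.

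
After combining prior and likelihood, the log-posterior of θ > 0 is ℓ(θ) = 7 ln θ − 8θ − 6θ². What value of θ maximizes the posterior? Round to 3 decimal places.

θ̂_MAP = 0.500

ℓ'(θ) = 7/θ − 8 − 12θ. Setting this to zero and multiplying by θ: 12θ² + 8θ − 7 = 0.
θ = (−8 + √(8² + 4·12·7)) / (2·12) = (−8 + √400) / 24 = (−8 + 20)/24 = 1/2.
ℓ''(θ) = −7/θ² − 12 < 0, confirming a maximum.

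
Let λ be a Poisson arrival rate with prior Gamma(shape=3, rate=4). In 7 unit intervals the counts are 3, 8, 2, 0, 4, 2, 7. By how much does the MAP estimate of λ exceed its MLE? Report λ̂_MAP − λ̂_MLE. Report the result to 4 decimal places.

MAP − MLE = -1.1688

Σxᵢ = 26. Posterior is Gamma(29, 11); MAP = (29−1)/11 = 28/11 ≈ 2.54545.
MLE = x̄ = 26/7 ≈ 3.71429.
Difference = 28/11 − 26/7 = -90/77 ≈ -1.1688.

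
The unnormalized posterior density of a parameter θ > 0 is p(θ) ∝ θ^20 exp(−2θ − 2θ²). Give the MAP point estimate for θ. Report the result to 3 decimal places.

θ̂_MAP = 2.000

ℓ'(θ) = 20/θ − 2 − 4θ. Setting this to zero and multiplying by θ: 4θ² + 2θ − 20 = 0.
θ = (−2 + √(2² + 4·4·20)) / (2·4) = (−2 + √324) / 8 = (−2 + 18)/8 = 2.
ℓ''(θ) = −20/θ² − 4 < 0, confirming a maximum.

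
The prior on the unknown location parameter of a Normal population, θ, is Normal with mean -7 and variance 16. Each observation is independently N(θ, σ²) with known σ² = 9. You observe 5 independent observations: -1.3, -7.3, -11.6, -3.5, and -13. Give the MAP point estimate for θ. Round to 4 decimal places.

θ̂_MAP = -7.3056

n = 5; x̄ = ((-1.3) + (-7.3) + (-11.6) + (-3.5) + (-13))/5 = -36.7/5 = -7.34.
For a Normal prior and Normal likelihood with known variance, the posterior is Normal; its mode equals its mean, the precision-weighted average.
Prior precision 1/σ₀² = 1/16 = 0.0625; data precision n/σ² = 5/9.
θ̂ = (0.0625·(-7) + (5/9)·(-7.34)) / (0.0625 + 5/9) = (-3251/720)/(89/144) = -3251/445 ≈ -7.3056.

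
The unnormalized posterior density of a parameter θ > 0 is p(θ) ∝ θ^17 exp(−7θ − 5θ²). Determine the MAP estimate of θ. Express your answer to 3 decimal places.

ℓ'(θ) = 17/θ − 7 − 10θ. Setting this to zero and multiplying by θ: 10θ² + 7θ − 17 = 0.
θ = (−7 + √(7² + 4·10·17)) / (2·10) = (−7 + √729) / 20 = (−7 + 27)/20 = 1.
ℓ''(θ) = −17/θ² − 10 < 0, confirming a maximum.

θ̂_MAP = 1.000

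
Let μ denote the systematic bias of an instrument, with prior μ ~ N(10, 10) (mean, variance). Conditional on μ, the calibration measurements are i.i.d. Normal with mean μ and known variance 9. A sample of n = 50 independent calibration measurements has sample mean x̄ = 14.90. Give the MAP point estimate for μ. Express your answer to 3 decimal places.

n = 50, x̄ = 14.90.
For a Normal prior and Normal likelihood with known variance, the posterior is Normal; its mode equals its mean, the precision-weighted average.
Prior precision 1/σ₀² = 1/10 = 0.1; data precision n/σ² = 50/9.
μ̂ = (0.1·10 + (50/9)·14.9) / (0.1 + 50/9) = (754/9)/(509/90) = 7540/509 ≈ 14.813.

μ̂_MAP = 14.813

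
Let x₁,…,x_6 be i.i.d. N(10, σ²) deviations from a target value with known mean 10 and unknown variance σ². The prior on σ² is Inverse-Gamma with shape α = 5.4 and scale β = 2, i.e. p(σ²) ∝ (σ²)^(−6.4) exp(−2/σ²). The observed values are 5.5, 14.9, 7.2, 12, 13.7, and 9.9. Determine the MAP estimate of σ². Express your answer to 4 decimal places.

σ̂²_MAP = 3.9255

Sum of squared deviations about the known mean: SS = (5.5−10)² + (14.9−10)² + (7.2−10)² + (12−10)² + (13.7−10)² + (9.9−10)² = 69.8.
The Normal likelihood contributes (σ²)^(−n/2) exp(−SS/(2σ²)), so the posterior is Inverse-Gamma(α + n/2, β + SS/2) = Inverse-Gamma(8.4, 36.9).
The mode of Inverse-Gamma(a, b) is b/(a+1) = 36.9/9.4 ≈ 3.9255.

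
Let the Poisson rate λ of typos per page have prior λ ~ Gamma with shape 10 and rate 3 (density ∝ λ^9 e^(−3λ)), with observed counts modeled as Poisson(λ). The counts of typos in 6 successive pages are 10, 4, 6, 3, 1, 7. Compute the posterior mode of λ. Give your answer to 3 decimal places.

λ̂_MAP = 4.444

Σxᵢ = 10+4+6+3+1+7 = 31, with n = 6.
Posterior ∝ λ^9e^(−3λ) · λ^31e^(−6λ) = λ^40e^(−9λ), i.e. Gamma(shape=41, rate=9).
The mode of a Gamma(a, b) with a ≥ 1 (shape–rate) is (a−1)/b = 40/9 ≈ 4.444.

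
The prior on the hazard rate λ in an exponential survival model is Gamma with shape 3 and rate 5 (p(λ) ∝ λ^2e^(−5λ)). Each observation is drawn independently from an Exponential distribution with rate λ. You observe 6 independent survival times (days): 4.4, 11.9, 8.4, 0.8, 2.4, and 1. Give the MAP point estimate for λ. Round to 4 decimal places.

The Exponential(rate=λ) likelihood is ∝ λ^n e^(−λΣtᵢ). Here n = 6 and Σtᵢ = 4.4 + 11.9 + 8.4 + 0.8 + 2.4 + 1 = 28.9.
Posterior ∝ λ^2e^(−5λ) · λ^6e^(−28.9λ) = λ^8e^(−33.9λ), i.e. Gamma(9, 33.9).
Mode = (a−1)/b = 8/33.9 ≈ 0.2360.

λ̂_MAP = 0.2360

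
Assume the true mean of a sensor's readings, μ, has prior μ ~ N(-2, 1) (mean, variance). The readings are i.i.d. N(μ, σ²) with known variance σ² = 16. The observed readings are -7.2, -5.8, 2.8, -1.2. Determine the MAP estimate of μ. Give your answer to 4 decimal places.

μ̂_MAP = -2.1700

n = 4; x̄ = ((-7.2) + (-5.8) + 2.8 + (-1.2))/4 = -11.4/4 = -2.85.
For a Normal prior and Normal likelihood with known variance, the posterior is Normal; its mode equals its mean, the precision-weighted average.
Prior precision 1/σ₀² = 1/1 = 1; data precision n/σ² = 4/16 = 0.25.
μ̂ = (1·(-2) + 0.25·(-2.85)) / (1 + 0.25) = (-2.7125)/1.25 = -2.1700.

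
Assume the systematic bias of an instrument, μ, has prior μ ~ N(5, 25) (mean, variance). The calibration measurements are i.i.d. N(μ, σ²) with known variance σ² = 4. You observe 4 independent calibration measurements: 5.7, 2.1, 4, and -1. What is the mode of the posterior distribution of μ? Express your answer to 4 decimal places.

n = 4; x̄ = (5.7 + 2.1 + 4 + (-1))/4 = 10.8/4 = 2.7.
For a Normal prior and Normal likelihood with known variance, the posterior is Normal; its mode equals its mean, the precision-weighted average.
Prior precision 1/σ₀² = 1/25 = 0.04; data precision n/σ² = 4/4 = 1.
μ̂ = (0.04·5 + 1·2.7) / (0.04 + 1) = 2.9/1.04 = 145/52 ≈ 2.7885.

μ̂_MAP = 2.7885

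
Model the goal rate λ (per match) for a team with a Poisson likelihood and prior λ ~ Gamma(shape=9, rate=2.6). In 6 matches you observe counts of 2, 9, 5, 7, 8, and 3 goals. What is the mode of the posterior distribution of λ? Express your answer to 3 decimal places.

λ̂_MAP = 4.884

Σxᵢ = 2+9+5+7+8+3 = 34, with n = 6.
Posterior ∝ λ^8e^(−2.6λ) · λ^34e^(−6λ) = λ^42e^(−8.6λ), i.e. Gamma(shape=43, rate=8.6).
The mode of a Gamma(a, b) with a ≥ 1 (shape–rate) is (a−1)/b = 42/8.6 ≈ 4.884.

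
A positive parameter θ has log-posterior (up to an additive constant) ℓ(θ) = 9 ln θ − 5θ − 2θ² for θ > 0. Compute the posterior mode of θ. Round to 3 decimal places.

θ̂_MAP = 1.000

ℓ'(θ) = 9/θ − 5 − 4θ. Setting this to zero and multiplying by θ: 4θ² + 5θ − 9 = 0.
θ = (−5 + √(5² + 4·4·9)) / (2·4) = (−5 + √169) / 8 = (−5 + 13)/8 = 1.
ℓ''(θ) = −9/θ² − 4 < 0, confirming a maximum.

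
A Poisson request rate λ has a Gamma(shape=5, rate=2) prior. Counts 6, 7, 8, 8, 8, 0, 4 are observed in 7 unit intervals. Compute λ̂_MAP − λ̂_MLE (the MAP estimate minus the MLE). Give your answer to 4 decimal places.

Σxᵢ = 41. Posterior is Gamma(46, 9); MAP = (46−1)/9 = 45/9 ≈ 5.00000.
MLE = x̄ = 41/7 ≈ 5.85714.
Difference = 45/9 − 41/7 = -6/7 ≈ -0.8571.

MAP − MLE = -0.8571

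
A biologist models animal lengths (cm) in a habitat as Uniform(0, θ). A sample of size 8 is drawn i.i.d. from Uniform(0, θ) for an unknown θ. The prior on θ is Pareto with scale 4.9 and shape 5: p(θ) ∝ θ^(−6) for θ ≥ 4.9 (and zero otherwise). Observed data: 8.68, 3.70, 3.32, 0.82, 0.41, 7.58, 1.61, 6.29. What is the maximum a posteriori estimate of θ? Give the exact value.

The Uniform(0, θ) likelihood is θ^(−n) for θ ≥ max(xᵢ), zero otherwise. Here max(xᵢ) = 8.68.
Posterior ∝ θ^(−6) · θ^(−8) = θ^(−14) on θ ≥ max(4.9, 8.68) = 8.68.
This density is strictly decreasing in θ, so the posterior mode lies at the lower boundary of the support.

θ̂_MAP = 8.68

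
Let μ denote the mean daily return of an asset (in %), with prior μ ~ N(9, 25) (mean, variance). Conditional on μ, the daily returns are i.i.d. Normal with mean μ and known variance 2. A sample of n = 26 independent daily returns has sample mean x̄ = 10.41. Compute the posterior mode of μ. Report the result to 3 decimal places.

n = 26, x̄ = 10.41.
For a Normal prior and Normal likelihood with known variance, the posterior is Normal; its mode equals its mean, the precision-weighted average.
Prior precision 1/σ₀² = 1/25 = 0.04; data precision n/σ² = 26/2 = 13.
μ̂ = (0.04·9 + 13·10.41) / (0.04 + 13) = 135.69/13.04 = 13569/1304 ≈ 10.406.

μ̂_MAP = 10.406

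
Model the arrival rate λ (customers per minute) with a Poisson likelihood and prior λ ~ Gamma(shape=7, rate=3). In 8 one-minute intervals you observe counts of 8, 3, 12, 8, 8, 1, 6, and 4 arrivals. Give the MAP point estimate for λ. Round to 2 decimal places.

λ̂_MAP = 5.09

Σxᵢ = 8+3+12+8+8+1+6+4 = 50, with n = 8.
Posterior ∝ λ^6e^(−3λ) · λ^50e^(−8λ) = λ^56e^(−11λ), i.e. Gamma(shape=57, rate=11).
The mode of a Gamma(a, b) with a ≥ 1 (shape–rate) is (a−1)/b = 56/11 ≈ 5.09.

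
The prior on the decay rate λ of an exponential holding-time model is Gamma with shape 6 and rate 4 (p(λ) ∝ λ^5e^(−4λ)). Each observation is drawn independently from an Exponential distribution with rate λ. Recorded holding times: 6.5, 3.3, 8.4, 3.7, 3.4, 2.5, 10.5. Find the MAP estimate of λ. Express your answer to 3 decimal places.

λ̂_MAP = 0.284

The Exponential(rate=λ) likelihood is ∝ λ^n e^(−λΣtᵢ). Here n = 7 and Σtᵢ = 6.5 + 3.3 + 8.4 + 3.7 + 3.4 + 2.5 + 10.5 = 38.3.
Posterior ∝ λ^5e^(−4λ) · λ^7e^(−38.3λ) = λ^12e^(−42.3λ), i.e. Gamma(13, 42.3).
Mode = (a−1)/b = 12/42.3 ≈ 0.284.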